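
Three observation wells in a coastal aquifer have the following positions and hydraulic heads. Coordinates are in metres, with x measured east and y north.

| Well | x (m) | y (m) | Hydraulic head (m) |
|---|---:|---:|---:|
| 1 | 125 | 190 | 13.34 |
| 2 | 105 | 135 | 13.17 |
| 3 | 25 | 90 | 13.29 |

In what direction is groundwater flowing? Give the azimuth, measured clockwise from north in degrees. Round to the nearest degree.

With h = a·x + b·y + c and 1 as origin, the differences give:
  (-20)·a + (-55)·b = -0.17
  (-100)·a + (-100)·b = -0.05
Eliminate b (×(-100) and ×(-55), subtract): -3500·a = 14.250 → a = ∂h/∂x = -0.004071
Back-substitute: b = ∂h/∂y = +0.004571.
Flow direction (−∇h) has components (+0.004071 E, -0.004571 N).
Azimuth = atan2(E, N) = atan2(+0.004071, -0.004571) = 138.3° ≈ 138°.

138°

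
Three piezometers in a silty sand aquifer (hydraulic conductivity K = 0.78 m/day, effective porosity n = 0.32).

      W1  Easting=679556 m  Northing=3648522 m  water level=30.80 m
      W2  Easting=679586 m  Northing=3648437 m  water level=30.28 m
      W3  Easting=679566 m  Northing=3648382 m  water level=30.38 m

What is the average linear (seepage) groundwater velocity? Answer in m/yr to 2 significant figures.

10 m/yr

With h = a·x + b·y + c and W1 as origin, the differences give:
  30·a + (-85)·b = -0.52
  10·a + (-140)·b = -0.42
Eliminate b (×(-140) and ×(-85), subtract): -3350·a = 37.100 → a = ∂h/∂x = -0.01107
Back-substitute: b = ∂h/∂y = +0.002209.
|∇h| = √(-0.01107² + 0.002209²) = 0.01129
Seepage velocity v = K·i/n = 0.78 × 0.01129 / 0.32 = 0.02752 m/day = 10.05 m/yr.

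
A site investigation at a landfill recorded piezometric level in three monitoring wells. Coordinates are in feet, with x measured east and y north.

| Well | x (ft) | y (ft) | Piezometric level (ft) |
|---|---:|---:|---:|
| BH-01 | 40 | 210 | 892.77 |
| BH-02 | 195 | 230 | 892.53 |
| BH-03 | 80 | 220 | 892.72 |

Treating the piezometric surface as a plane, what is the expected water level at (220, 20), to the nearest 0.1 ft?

892.0 ft

With h = a·x + b·y + c and BH-01 as origin, the differences give:
  155·a + 20·b = -0.24
  40·a + 10·b = -0.05
Eliminate b (×10 and ×20, subtract): 750·a = -1.400 → a = ∂h/∂x = -0.001867
Back-substitute: b = ∂h/∂y = +0.002467.
h(220, 20) = 892.77 + (-0.001867)·(180) + (+0.002467)·(-190) = 892.77 -0.336 -0.469 = 891.965 ft.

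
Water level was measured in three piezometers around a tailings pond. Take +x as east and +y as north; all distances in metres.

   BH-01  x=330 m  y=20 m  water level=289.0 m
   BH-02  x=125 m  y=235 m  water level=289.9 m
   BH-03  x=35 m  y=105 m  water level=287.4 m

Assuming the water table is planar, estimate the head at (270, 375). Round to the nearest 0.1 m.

Differences from BH-01: to BH-02 (Δx, Δy, Δh) = (-205, 215, +0.9); to BH-03 = (-295, 85, -1.6).
Determinant of the coordinate differences = (-205)·85 − (-295)·215 = 46000.
∂h/∂x = [(+0.9)·85 − (-1.6)·215] / 46000 = +0.009141
∂h/∂y = [(-205)·(-1.6) − (-295)·(+0.9)] / 46000 = +0.01290
h(270, 375) = 289.0 + (+0.009141)·(-60) + (+0.01290)·(355) = 289.0 -0.548 +4.580 = 293.032 m.

293.0 m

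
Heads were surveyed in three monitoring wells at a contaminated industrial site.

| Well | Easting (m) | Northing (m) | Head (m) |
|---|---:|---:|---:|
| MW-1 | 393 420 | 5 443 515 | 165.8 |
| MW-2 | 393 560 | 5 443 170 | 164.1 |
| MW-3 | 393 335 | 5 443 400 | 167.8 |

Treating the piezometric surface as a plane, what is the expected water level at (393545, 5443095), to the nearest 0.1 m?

Differences from MW-1: to MW-2 (Δx, Δy, Δh) = (140, -345, -1.7); to MW-3 = (-85, -115, +2.0).
Determinant of the coordinate differences = 140·(-115) − (-85)·(-345) = -45425.
∂h/∂x = [(-1.7)·(-115) − (+2.0)·(-345)] / -45425 = -0.01949
∂h/∂y = [140·(+2.0) − (-85)·(-1.7)] / -45425 = -0.002983
h(393545, 5443095) = 165.8 + (-0.01949)·(125) + (-0.002983)·(-420) = 165.8 -2.437 +1.253 = 164.616 m.

164.6 m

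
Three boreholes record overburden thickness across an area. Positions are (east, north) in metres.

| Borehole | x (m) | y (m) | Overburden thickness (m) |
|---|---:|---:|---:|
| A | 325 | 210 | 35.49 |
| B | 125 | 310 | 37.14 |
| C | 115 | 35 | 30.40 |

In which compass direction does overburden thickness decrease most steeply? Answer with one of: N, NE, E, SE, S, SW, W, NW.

With d = a·x + b·y + c and A as origin, the differences give:
  (-200)·a + 100·b = +1.65
  (-210)·a + (-175)·b = -5.09
Eliminate b (×(-175) and ×100, subtract): 56000·a = 220.250 → a = ∂d/∂x = +0.003933
Back-substitute: b = ∂d/∂y = +0.02437.
Steepest decrease is along −∇f = (-0.003933 E, -0.02437 N) → south.

S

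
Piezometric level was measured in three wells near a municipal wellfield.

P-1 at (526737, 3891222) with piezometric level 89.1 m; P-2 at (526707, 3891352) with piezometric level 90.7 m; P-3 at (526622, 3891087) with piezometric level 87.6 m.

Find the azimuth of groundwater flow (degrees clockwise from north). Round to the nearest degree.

175°

With h = a·x + b·y + c and P-1 as origin, the differences give:
  (-30)·a + 130·b = +1.6
  (-115)·a + (-135)·b = -1.5
Eliminate b (×(-135) and ×130, subtract): 19000·a = -21.00 → a = ∂h/∂x = -0.001105
Back-substitute: b = ∂h/∂y = +0.01205.
Flow direction (−∇h) has components (+0.001105 E, -0.01205 N).
Azimuth = atan2(E, N) = atan2(+0.001105, -0.01205) = 174.8° ≈ 175°.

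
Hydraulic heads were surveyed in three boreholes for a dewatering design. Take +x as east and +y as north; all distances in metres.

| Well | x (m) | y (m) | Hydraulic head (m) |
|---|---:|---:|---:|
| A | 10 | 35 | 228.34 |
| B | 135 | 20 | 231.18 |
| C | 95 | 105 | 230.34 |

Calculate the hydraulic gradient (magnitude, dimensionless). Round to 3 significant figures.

With h = a·x + b·y + c and A as origin, the differences give:
  125·a + (-15)·b = +2.84
  85·a + 70·b = +2.00
Eliminate b (×70 and ×(-15), subtract): 10025·a = 228.800 → a = ∂h/∂x = +0.02282
Back-substitute: b = ∂h/∂y = +0.0008579.
|∇h| = √(0.02282² + 0.0008579²) = 0.02284

0.0228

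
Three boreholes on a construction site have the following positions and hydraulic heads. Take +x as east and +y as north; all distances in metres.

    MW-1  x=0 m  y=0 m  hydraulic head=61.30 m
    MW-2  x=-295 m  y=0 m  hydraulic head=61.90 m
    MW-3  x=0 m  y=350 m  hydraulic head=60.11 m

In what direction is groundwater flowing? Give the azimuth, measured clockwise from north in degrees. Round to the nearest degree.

031°

∂h/∂x = (61.90 − 61.30) / (-295 − 0) = -0.002034
∂h/∂y = (60.11 − 61.30) / (350 − 0) = -0.003400
Flow direction (−∇h) has components (+0.002034 E, +0.003400 N).
Azimuth = atan2(E, N) = atan2(+0.002034, +0.003400) = 30.9° ≈ 031°.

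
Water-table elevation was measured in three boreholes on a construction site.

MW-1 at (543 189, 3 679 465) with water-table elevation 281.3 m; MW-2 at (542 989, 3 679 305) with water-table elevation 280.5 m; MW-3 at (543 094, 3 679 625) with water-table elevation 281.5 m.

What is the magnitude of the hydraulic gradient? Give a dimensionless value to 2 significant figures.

Differences from MW-1: to MW-2 (Δx, Δy, Δh) = (-200, -160, -0.8); to MW-3 = (-95, 160, +0.2).
Solve a·Δx + b·Δy = Δh: det = (-200)·160 − (-95)·(-160) = -47200.
∂h/∂x = [(-0.8)·160 − (+0.2)·(-160)] / -47200 = +0.002034
∂h/∂y = [(-200)·(+0.2) − (-95)·(-0.8)] / -47200 = +0.002458
|∇h| = √(0.002034² + 0.002458²) = 0.00319

0.0032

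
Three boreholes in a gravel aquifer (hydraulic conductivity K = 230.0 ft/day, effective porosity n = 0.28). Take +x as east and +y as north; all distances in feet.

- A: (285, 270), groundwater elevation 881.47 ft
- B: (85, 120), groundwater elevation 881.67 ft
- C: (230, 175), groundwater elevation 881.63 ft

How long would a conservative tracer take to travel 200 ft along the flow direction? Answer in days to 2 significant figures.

120 days

With h = a·x + b·y + c and A as origin, the differences give:
  (-200)·a + (-150)·b = +0.20
  (-55)·a + (-95)·b = +0.16
Eliminate b (×(-95) and ×(-150), subtract): 10750·a = 5.000 → a = ∂h/∂x = +0.0004651
Back-substitute: b = ∂h/∂y = -0.001953.
|∇h| = √(0.0004651² + -0.001953²) = 0.002008
Seepage velocity v = K·i/n = 230.0 × 0.002008 / 0.28 = 1.649 ft/day.
t = 200 / 1.649 = 121.3 days.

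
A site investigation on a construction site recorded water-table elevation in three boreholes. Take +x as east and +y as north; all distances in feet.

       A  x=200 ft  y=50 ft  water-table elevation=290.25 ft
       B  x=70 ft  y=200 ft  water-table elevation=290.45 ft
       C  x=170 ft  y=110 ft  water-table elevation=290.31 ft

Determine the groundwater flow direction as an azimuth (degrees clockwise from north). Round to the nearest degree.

With h = a·x + b·y + c and A as origin, the differences give:
  (-130)·a + 150·b = +0.20
  (-30)·a + 60·b = +0.06
Eliminate b (×60 and ×150, subtract): -3300·a = 3.000 → a = ∂h/∂x = -0.0009091
Back-substitute: b = ∂h/∂y = +0.0005455.
Flow direction (−∇h) has components (+0.0009091 E, -0.0005455 N).
Azimuth = atan2(E, N) = atan2(+0.0009091, -0.0005455) = 121.0° ≈ 121°.

121°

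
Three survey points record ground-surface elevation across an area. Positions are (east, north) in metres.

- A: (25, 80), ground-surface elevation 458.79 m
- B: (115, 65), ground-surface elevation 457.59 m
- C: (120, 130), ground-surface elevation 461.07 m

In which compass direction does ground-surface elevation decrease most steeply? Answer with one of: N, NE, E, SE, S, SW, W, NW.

With z = a·x + b·y + c and A as origin, the differences give:
  90·a + (-15)·b = -1.20
  95·a + 50·b = +2.28
Eliminate b (×50 and ×(-15), subtract): 5925·a = -25.800 → a = ∂z/∂x = -0.004354
Back-substitute: b = ∂z/∂y = +0.05387.
Steepest decrease is along −∇f = (+0.004354 E, -0.05387 N) → south.

S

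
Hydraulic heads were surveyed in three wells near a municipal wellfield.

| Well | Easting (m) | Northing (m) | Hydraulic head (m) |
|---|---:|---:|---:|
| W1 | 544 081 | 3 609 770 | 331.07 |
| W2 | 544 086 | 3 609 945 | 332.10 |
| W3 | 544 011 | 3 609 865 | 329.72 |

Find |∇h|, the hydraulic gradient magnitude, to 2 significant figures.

0.027

Taking W1 as reference: W2−W1 = (5, 175, +1.03); W3−W1 = (-70, 95, -1.35).
Determinant of the coordinate differences = 5·95 − (-70)·175 = 12725.
∂h/∂x = [(+1.03)·95 − (-1.35)·175] / 12725 = +0.02626
∂h/∂y = [5·(-1.35) − (-70)·(+1.03)] / 12725 = +0.005136
|∇h| = √(0.02626² + 0.005136²) = 0.02676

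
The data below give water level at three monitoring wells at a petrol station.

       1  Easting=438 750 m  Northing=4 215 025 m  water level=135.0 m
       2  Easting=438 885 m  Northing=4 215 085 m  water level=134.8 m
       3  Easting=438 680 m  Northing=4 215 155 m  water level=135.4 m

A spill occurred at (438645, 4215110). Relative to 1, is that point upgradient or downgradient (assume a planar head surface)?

upgradient

Differences from 1: to 2 (Δx, Δy, Δh) = (135, 60, -0.2); to 3 = (-70, 130, +0.4).
Determinant of the coordinate differences = 135·130 − (-70)·60 = 21750.
∂h/∂x = [(-0.2)·130 − (+0.4)·60] / 21750 = -0.002299
∂h/∂y = [135·(+0.4) − (-70)·(-0.2)] / 21750 = +0.001839
Head at (438645, 4215110) = 135.0 + (-0.002299)·(-105) + (+0.001839)·(85) = 135.40 m.
That is higher than the 135.0 m at 1, so the point is upgradient.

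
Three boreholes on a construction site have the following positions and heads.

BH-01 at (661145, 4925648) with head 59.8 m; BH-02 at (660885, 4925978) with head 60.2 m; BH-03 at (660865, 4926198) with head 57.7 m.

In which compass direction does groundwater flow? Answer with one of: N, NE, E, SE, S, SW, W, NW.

NE

Differences from BH-01: to BH-02 (Δx, Δy, Δh) = (-260, 330, +0.4); to BH-03 = (-280, 550, -2.1).
Solve a·Δx + b·Δy = Δh: det = (-260)·550 − (-280)·330 = -50600.
∂h/∂x = [(+0.4)·550 − (-2.1)·330] / -50600 = -0.01804
∂h/∂y = [(-260)·(-2.1) − (-280)·(+0.4)] / -50600 = -0.01300
Flow = −∇h = (+0.01804 east, +0.01300 north), which points northeast.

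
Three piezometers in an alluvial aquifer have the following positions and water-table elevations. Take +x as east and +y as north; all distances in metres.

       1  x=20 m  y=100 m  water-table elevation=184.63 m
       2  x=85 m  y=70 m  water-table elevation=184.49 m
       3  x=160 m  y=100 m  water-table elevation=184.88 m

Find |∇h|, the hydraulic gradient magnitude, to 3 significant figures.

With h = a·x + b·y + c and 1 as origin, the differences give:
  65·a + (-30)·b = -0.14
  140·a + 0·b = +0.25
Eliminate b (×0 and ×(-30), subtract): 4200·a = 7.500 → a = ∂h/∂x = +0.001786
Back-substitute: b = ∂h/∂y = +0.008536.
|∇h| = √(0.001786² + 0.008536²) = 0.008721

0.00872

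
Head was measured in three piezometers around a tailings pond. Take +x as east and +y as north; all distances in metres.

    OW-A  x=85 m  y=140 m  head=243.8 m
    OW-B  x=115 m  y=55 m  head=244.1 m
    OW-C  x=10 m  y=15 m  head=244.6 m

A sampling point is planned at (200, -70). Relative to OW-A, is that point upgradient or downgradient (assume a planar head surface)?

upgradient

Differences from OW-A: to OW-B (Δx, Δy, Δh) = (30, -85, +0.3); to OW-C = (-75, -125, +0.8).
Determinant of the coordinate differences = 30·(-125) − (-75)·(-85) = -10125.
∂h/∂x = [(+0.3)·(-125) − (+0.8)·(-85)] / -10125 = -0.003012
∂h/∂y = [30·(+0.8) − (-75)·(+0.3)] / -10125 = -0.004593
Head at (200, -70) = 243.8 + (-0.003012)·(115) + (-0.004593)·(-210) = 244.42 m.
That is higher than the 243.8 m at OW-A, so the point is upgradient.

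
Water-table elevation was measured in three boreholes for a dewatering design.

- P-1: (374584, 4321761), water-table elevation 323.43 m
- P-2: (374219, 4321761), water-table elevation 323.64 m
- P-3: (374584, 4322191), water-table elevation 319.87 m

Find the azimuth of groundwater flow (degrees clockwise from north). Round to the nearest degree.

∂h/∂x = (323.64 − 323.43) / (374219 − 374584) = -0.0005753
∂h/∂y = (319.87 − 323.43) / (4322191 − 4321761) = -0.008279
Flow direction (−∇h) has components (+0.0005753 E, +0.008279 N).
Azimuth = atan2(E, N) = atan2(+0.0005753, +0.008279) = 4.0° ≈ 004°.

004°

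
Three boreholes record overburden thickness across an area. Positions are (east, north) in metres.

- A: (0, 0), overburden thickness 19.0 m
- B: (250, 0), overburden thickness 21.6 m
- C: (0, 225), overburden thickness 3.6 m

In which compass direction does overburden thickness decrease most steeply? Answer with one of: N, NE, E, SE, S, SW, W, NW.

N

∂d/∂x = (21.6 − 19.0) / (250 − 0) = +0.01040
∂d/∂y = (3.6 − 19.0) / (225 − 0) = -0.06844
Steepest decrease is along −∇f = (-0.01040 E, +0.06844 N) → north.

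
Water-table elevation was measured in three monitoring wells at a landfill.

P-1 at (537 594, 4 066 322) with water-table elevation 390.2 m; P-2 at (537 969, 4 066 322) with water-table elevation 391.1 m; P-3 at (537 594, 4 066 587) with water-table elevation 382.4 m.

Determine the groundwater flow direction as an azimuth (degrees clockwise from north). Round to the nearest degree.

∂h/∂x = (391.1 − 390.2) / (537969 − 537594) = +0.002400
∂h/∂y = (382.4 − 390.2) / (4066587 − 4066322) = -0.02943
Flow direction (−∇h) has components (-0.002400 E, +0.02943 N).
Azimuth = atan2(E, N) = atan2(-0.002400, +0.02943) = 355.3° ≈ 355°.

355°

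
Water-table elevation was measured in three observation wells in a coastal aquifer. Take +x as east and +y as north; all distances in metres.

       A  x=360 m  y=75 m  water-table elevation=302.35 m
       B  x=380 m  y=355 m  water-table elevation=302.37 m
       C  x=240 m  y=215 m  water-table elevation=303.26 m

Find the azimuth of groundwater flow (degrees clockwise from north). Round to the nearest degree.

Taking A as reference: B−A = (20, 280, +0.02); C−A = (-120, 140, +0.91).
Solve a·Δx + b·Δy = Δh: det = 20·140 − (-120)·280 = 36400.
∂h/∂x = [(+0.02)·140 − (+0.91)·280] / 36400 = -0.006923
∂h/∂y = [20·(+0.91) − (-120)·(+0.02)] / 36400 = +0.0005659
Flow direction (−∇h) has components (+0.006923 E, -0.0005659 N).
Azimuth = atan2(E, N) = atan2(+0.006923, -0.0005659) = 94.7° ≈ 095°.

095°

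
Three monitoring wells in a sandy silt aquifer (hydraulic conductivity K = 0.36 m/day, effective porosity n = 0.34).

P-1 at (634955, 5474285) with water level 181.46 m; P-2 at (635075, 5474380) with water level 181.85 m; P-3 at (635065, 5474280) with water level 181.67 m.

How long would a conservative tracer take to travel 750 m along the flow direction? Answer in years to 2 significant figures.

760 years

With h = a·x + b·y + c and P-1 as origin, the differences give:
  120·a + 95·b = +0.39
  110·a + (-5)·b = +0.21
Eliminate b (×(-5) and ×95, subtract): -11050·a = -21.900 → a = ∂h/∂x = +0.001982
Back-substitute: b = ∂h/∂y = +0.001602.
|∇h| = √(0.001982² + 0.001602²) = 0.002548
Seepage velocity v = K·i/n = 0.36 × 0.002548 / 0.34 = 0.002698 m/day.
t = 750 / 0.002698 = 2.78e+05 days = 761 years.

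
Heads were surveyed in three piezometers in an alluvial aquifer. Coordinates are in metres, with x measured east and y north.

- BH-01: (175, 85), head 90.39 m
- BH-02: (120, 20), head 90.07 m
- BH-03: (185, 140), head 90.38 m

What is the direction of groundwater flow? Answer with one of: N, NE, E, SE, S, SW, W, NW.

With h = a·x + b·y + c and BH-01 as origin, the differences give:
  (-55)·a + (-65)·b = -0.32
  10·a + 55·b = -0.01
Eliminate b (×55 and ×(-65), subtract): -2375·a = -18.250 → a = ∂h/∂x = +0.007684
Back-substitute: b = ∂h/∂y = -0.001579.
Flow = −∇h = (-0.007684 east, +0.001579 north), which points west.

W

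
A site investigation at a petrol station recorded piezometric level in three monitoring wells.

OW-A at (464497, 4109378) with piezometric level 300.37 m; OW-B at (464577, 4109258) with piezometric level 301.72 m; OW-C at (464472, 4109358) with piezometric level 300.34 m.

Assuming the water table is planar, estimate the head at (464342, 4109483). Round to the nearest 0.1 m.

298.6 m

Taking OW-A as reference: OW-B−OW-A = (80, -120, +1.35); OW-C−OW-A = (-25, -20, -0.03).
Determinant of the coordinate differences = 80·(-20) − (-25)·(-120) = -4600.
∂h/∂x = [(+1.35)·(-20) − (-0.03)·(-120)] / -4600 = +0.006652
∂h/∂y = [80·(-0.03) − (-25)·(+1.35)] / -4600 = -0.006815
h(464342, 4109483) = 300.37 + (+0.006652)·(-155) + (-0.006815)·(105) = 300.37 -1.031 -0.716 = 298.623 m.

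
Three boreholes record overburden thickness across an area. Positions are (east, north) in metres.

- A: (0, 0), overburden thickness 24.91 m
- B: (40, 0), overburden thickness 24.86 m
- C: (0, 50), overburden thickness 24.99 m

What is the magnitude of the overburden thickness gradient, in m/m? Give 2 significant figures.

0.0020 m/m

∂d/∂x = (24.86 − 24.91) / (40 − 0) = -0.001250
∂d/∂y = (24.99 − 24.91) / (50 − 0) = +0.001600
|∇f| = √(-0.001250² + 0.001600²) = 0.00203 m/m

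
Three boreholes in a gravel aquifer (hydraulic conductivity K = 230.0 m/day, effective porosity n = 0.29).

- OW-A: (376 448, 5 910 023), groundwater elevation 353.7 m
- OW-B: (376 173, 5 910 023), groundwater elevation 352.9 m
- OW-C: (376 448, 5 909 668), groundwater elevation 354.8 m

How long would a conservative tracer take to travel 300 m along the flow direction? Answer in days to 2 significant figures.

∂h/∂x = (352.9 − 353.7) / (376173 − 376448) = +0.002909
∂h/∂y = (354.8 − 353.7) / (5909668 − 5910023) = -0.003099
|∇h| = √(0.002909² + -0.003099²) = 0.00425
Seepage velocity v = K·i/n = 230.0 × 0.00425 / 0.29 = 3.371 m/day.
t = 300 / 3.371 = 88.99 days.

89 days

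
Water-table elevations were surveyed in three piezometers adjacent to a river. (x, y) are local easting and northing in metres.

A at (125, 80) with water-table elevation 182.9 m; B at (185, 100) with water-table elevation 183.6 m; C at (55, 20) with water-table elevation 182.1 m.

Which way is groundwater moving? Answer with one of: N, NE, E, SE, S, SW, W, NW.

With h = a·x + b·y + c and A as origin, the differences give:
  60·a + 20·b = +0.7
  (-70)·a + (-60)·b = -0.8
Eliminate b (×(-60) and ×20, subtract): -2200·a = -26.00 → a = ∂h/∂x = +0.01182
Back-substitute: b = ∂h/∂y = -0.0004545.
Flow = −∇h = (-0.01182 east, +0.0004545 north), which points west.

W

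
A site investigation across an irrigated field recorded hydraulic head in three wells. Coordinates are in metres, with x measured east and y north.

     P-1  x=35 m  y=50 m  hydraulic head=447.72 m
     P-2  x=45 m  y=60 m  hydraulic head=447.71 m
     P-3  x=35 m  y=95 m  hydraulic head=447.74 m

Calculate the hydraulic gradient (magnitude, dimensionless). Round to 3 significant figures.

0.00151

With h = a·x + b·y + c and P-1 as origin, the differences give:
  10·a + 10·b = -0.01
  0·a + 45·b = +0.02
Eliminate b (×45 and ×10, subtract): 450·a = -0.650 → a = ∂h/∂x = -0.001444
Back-substitute: b = ∂h/∂y = +0.0004444.
|∇h| = √(-0.001444² + 0.0004444²) = 0.001511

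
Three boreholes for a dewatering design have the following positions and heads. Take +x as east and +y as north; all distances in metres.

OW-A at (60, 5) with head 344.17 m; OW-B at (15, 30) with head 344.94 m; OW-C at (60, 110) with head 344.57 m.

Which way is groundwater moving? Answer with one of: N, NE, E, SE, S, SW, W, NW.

E

With h = a·x + b·y + c and OW-A as origin, the differences give:
  (-45)·a + 25·b = +0.77
  0·a + 105·b = +0.40
Eliminate b (×105 and ×25, subtract): -4725·a = 70.850 → a = ∂h/∂x = -0.01499
Back-substitute: b = ∂h/∂y = +0.003810.
Flow = −∇h = (+0.01499 east, -0.003810 north), which points east.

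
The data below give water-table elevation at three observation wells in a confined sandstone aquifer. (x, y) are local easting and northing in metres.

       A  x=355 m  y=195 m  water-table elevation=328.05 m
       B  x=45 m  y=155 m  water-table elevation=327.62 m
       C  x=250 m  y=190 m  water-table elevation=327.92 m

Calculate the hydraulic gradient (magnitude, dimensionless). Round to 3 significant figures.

With h = a·x + b·y + c and A as origin, the differences give:
  (-310)·a + (-40)·b = -0.43
  (-105)·a + (-5)·b = -0.13
Eliminate b (×(-5) and ×(-40), subtract): -2650·a = -3.050 → a = ∂h/∂x = +0.001151
Back-substitute: b = ∂h/∂y = +0.001830.
|∇h| = √(0.001151² + 0.001830²) = 0.002162

0.00216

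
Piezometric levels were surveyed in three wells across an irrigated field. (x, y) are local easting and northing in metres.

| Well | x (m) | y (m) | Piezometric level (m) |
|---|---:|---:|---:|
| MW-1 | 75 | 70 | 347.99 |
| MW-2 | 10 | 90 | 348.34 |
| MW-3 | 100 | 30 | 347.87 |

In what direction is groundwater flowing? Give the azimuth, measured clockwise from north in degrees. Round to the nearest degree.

085°

Three-point gradient (reference MW-1): Δ to MW-2 = (-65, 20, +0.35), Δ to MW-3 = (25, -40, -0.12).
∂h/∂x = -0.005524, ∂h/∂y = -0.0004524 (det = 2100).
Flow direction (−∇h) has components (+0.005524 E, +0.0004524 N).
Azimuth = atan2(E, N) = atan2(+0.005524, +0.0004524) = 85.3° ≈ 085°.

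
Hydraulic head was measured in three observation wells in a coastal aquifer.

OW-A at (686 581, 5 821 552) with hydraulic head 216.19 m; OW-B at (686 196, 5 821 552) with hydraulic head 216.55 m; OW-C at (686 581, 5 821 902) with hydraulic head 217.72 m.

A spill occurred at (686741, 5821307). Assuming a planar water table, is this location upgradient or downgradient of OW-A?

downgradient

∂h/∂x = (216.55 − 216.19) / (686196 − 686581) = -0.0009351
∂h/∂y = (217.72 − 216.19) / (5821902 − 5821552) = +0.004371
Head at (686741, 5821307) = 216.19 + (-0.0009351)·(160) + (+0.004371)·(-245) = 214.97 m.
That is lower than the 216.19 m at OW-A, so the point is downgradient.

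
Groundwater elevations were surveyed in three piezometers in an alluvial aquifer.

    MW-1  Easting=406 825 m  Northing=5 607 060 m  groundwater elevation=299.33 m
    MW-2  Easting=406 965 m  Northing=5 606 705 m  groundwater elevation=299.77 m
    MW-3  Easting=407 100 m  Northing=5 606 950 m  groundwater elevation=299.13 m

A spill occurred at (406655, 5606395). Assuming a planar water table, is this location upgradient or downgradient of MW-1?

upgradient

With h = a·x + b·y + c and MW-1 as origin, the differences give:
  140·a + (-355)·b = +0.44
  275·a + (-110)·b = -0.20
Eliminate b (×(-110) and ×(-355), subtract): 82225·a = -119.400 → a = ∂h/∂x = -0.001452
Back-substitute: b = ∂h/∂y = -0.001812.
Head at (406655, 5606395) = 299.33 + (-0.001452)·(-170) + (-0.001812)·(-665) = 300.78 m.
That is higher than the 299.33 m at MW-1, so the point is upgradient.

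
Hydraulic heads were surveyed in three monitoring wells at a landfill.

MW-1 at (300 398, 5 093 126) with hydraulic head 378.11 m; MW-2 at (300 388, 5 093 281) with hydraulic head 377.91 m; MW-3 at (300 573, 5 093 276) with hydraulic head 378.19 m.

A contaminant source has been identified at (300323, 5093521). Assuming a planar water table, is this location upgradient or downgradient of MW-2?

Taking MW-1 as reference: MW-2−MW-1 = (-10, 155, -0.20); MW-3−MW-1 = (175, 150, +0.08).
Solve a·Δx + b·Δy = Δh: det = (-10)·150 − 175·155 = -28625.
∂h/∂x = [(-0.20)·150 − (+0.08)·155] / -28625 = +0.001481
∂h/∂y = [(-10)·(+0.08) − 175·(-0.20)] / -28625 = -0.001195
Head at (300323, 5093521) = 378.11 + (+0.001481)·(-75) + (-0.001195)·(395) = 377.53 m.
That is lower than the 377.91 m at MW-2, so the point is downgradient.

downgradient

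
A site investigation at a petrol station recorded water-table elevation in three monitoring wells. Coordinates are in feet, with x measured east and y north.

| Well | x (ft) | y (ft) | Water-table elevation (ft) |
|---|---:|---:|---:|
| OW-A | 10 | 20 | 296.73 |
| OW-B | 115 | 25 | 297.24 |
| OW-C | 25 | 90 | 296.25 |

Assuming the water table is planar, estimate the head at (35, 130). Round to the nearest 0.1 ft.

Taking OW-A as reference: OW-B−OW-A = (105, 5, +0.51); OW-C−OW-A = (15, 70, -0.48).
Determinant of the coordinate differences = 105·70 − 15·5 = 7275.
∂h/∂x = [(+0.51)·70 − (-0.48)·5] / 7275 = +0.005237
∂h/∂y = [105·(-0.48) − 15·(+0.51)] / 7275 = -0.007979
h(35, 130) = 296.73 + (+0.005237)·(25) + (-0.007979)·(110) = 296.73 +0.131 -0.878 = 295.983 ft.

296.0 ft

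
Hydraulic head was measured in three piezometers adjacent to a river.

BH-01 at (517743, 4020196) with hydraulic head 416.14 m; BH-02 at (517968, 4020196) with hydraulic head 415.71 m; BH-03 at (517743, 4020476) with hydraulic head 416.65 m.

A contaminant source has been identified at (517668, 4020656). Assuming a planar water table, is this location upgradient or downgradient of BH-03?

∂h/∂x = (415.71 − 416.14) / (517968 − 517743) = -0.001911
∂h/∂y = (416.65 − 416.14) / (4020476 − 4020196) = +0.001821
Head at (517668, 4020656) = 416.14 + (-0.001911)·(-75) + (+0.001821)·(460) = 417.12 m.
That is higher than the 416.65 m at BH-03, so the point is upgradient.

upgradient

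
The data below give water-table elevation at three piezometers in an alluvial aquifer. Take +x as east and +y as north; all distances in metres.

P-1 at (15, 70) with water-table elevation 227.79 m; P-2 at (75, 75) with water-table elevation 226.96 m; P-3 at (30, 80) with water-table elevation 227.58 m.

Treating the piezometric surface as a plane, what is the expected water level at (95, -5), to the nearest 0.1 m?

226.7 m

With h = a·x + b·y + c and P-1 as origin, the differences give:
  60·a + 5·b = -0.83
  15·a + 10·b = -0.21
Eliminate b (×10 and ×5, subtract): 525·a = -7.250 → a = ∂h/∂x = -0.01381
Back-substitute: b = ∂h/∂y = -0.0002857.
h(95, -5) = 227.79 + (-0.01381)·(80) + (-0.0002857)·(-75) = 227.79 -1.105 +0.021 = 226.707 m.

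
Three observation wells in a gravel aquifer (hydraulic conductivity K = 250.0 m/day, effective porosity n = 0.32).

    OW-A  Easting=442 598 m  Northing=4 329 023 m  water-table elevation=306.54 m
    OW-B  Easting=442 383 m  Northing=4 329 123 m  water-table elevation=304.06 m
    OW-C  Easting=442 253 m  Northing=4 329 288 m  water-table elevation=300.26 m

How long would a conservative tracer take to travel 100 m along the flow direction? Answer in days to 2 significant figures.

Taking OW-A as reference: OW-B−OW-A = (-215, 100, -2.48); OW-C−OW-A = (-345, 265, -6.28).
Solve a·Δx + b·Δy = Δh: det = (-215)·265 − (-345)·100 = -22475.
∂h/∂x = [(-2.48)·265 − (-6.28)·100] / -22475 = +0.001299
∂h/∂y = [(-215)·(-6.28) − (-345)·(-2.48)] / -22475 = -0.02201
|∇h| = √(0.001299² + -0.02201²) = 0.02205
Seepage velocity v = K·i/n = 250.0 × 0.02205 / 0.32 = 17.23 m/day.
t = 100 / 17.23 = 5.804 days.

5.8 days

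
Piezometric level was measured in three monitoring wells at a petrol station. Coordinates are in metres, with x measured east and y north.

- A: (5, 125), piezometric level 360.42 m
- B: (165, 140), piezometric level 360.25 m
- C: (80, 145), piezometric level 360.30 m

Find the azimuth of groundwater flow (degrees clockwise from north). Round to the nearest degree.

014°

Taking A as reference: B−A = (160, 15, -0.17); C−A = (75, 20, -0.12).
Determinant of the coordinate differences = 160·20 − 75·15 = 2075.
∂h/∂x = [(-0.17)·20 − (-0.12)·15] / 2075 = -0.0007711
∂h/∂y = [160·(-0.12) − 75·(-0.17)] / 2075 = -0.003108
Flow direction (−∇h) has components (+0.0007711 E, +0.003108 N).
Azimuth = atan2(E, N) = atan2(+0.0007711, +0.003108) = 13.9° ≈ 014°.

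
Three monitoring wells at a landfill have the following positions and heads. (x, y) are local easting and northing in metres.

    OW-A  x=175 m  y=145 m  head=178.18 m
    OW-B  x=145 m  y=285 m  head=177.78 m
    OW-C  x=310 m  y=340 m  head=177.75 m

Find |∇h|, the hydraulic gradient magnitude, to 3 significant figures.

0.00280

Taking OW-A as reference: OW-B−OW-A = (-30, 140, -0.40); OW-C−OW-A = (135, 195, -0.43).
Solve a·Δx + b·Δy = Δh: det = (-30)·195 − 135·140 = -24750.
∂h/∂x = [(-0.40)·195 − (-0.43)·140] / -24750 = +0.0007192
∂h/∂y = [(-30)·(-0.43) − 135·(-0.40)] / -24750 = -0.002703
|∇h| = √(0.0007192² + -0.002703²) = 0.002797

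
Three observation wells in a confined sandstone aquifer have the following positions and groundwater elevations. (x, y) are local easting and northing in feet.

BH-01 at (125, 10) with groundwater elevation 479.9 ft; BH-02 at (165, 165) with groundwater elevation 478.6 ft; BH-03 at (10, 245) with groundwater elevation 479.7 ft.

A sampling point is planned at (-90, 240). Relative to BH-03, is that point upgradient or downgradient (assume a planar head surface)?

upgradient

With h = a·x + b·y + c and BH-01 as origin, the differences give:
  40·a + 155·b = -1.3
  (-115)·a + 235·b = -0.2
Eliminate b (×235 and ×155, subtract): 27225·a = -274.50 → a = ∂h/∂x = -0.01008
Back-substitute: b = ∂h/∂y = -0.005785.
Head at (-90, 240) = 479.9 + (-0.01008)·(-215) + (-0.005785)·(230) = 480.74 ft.
That is higher than the 479.7 ft at BH-03, so the point is upgradient.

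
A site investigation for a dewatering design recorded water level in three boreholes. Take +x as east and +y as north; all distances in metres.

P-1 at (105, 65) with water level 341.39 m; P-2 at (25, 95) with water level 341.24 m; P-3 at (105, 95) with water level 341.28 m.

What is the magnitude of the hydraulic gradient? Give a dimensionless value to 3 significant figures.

0.00370

Differences from P-1: to P-2 (Δx, Δy, Δh) = (-80, 30, -0.15); to P-3 = (0, 30, -0.11).
Solve a·Δx + b·Δy = Δh: det = (-80)·30 − 0·30 = -2400.
∂h/∂x = [(-0.15)·30 − (-0.11)·30] / -2400 = +0.0005000
∂h/∂y = [(-80)·(-0.11) − 0·(-0.15)] / -2400 = -0.003667
|∇h| = √(0.0005000² + -0.003667²) = 0.003701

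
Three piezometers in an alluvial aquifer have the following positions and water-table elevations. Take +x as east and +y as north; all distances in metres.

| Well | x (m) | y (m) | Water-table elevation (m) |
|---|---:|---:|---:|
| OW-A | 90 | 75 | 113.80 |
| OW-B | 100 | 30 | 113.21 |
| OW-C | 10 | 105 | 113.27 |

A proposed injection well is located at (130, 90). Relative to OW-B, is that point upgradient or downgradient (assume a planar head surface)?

Taking OW-A as reference: OW-B−OW-A = (10, -45, -0.59); OW-C−OW-A = (-80, 30, -0.53).
Solve a·Δx + b·Δy = Δh: det = 10·30 − (-80)·(-45) = -3300.
∂h/∂x = [(-0.59)·30 − (-0.53)·(-45)] / -3300 = +0.01259
∂h/∂y = [10·(-0.53) − (-80)·(-0.59)] / -3300 = +0.01591
Head at (130, 90) = 113.80 + (+0.01259)·(40) + (+0.01591)·(15) = 114.54 m.
That is higher than the 113.21 m at OW-B, so the point is upgradient.

upgradient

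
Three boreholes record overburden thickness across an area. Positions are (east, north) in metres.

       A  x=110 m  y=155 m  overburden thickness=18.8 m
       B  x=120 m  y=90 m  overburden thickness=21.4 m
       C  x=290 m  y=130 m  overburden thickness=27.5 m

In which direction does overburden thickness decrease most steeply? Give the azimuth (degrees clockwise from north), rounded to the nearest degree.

307°

Taking A as reference: B−A = (10, -65, +2.6); C−A = (180, -25, +8.7).
Determinant of the coordinate differences = 10·(-25) − 180·(-65) = 11450.
∂d/∂x = [(+2.6)·(-25) − (+8.7)·(-65)] / 11450 = +0.04371
∂d/∂y = [10·(+8.7) − 180·(+2.6)] / 11450 = -0.03328
Steepest decrease is along −∇f: components (-0.04371 E, +0.03328 N).
Azimuth = atan2(-0.04371, +0.03328) = 307.3° ≈ 307°.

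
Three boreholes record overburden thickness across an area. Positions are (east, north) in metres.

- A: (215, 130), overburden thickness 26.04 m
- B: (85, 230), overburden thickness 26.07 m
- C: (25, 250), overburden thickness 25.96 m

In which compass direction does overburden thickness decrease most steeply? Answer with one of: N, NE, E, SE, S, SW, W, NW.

With d = a·x + b·y + c and A as origin, the differences give:
  (-130)·a + 100·b = +0.03
  (-190)·a + 120·b = -0.08
Eliminate b (×120 and ×100, subtract): 3400·a = 11.600 → a = ∂d/∂x = +0.003412
Back-substitute: b = ∂d/∂y = +0.004735.
Steepest decrease is along −∇f = (-0.003412 E, -0.004735 N) → southwest.

SW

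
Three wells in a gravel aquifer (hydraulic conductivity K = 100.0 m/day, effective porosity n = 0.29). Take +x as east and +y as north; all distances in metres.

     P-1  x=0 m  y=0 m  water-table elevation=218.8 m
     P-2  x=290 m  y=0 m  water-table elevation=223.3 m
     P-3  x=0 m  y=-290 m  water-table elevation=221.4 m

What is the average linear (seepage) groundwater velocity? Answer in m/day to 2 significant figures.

∂h/∂x = (223.3 − 218.8) / (290 − 0) = +0.01552
∂h/∂y = (221.4 − 218.8) / (-290 − 0) = -0.008966
|∇h| = √(0.01552² + -0.008966²) = 0.01792
Seepage velocity v = K·i/n = 100.0 × 0.01792 / 0.29 = 6.179 m/day.

6.2 m/day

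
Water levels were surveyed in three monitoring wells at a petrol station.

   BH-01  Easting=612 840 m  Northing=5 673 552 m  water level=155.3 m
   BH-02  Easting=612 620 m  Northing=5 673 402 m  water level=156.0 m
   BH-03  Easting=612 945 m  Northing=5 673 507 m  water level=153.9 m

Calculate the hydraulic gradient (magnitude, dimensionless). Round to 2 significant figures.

Taking BH-01 as reference: BH-02−BH-01 = (-220, -150, +0.7); BH-03−BH-01 = (105, -45, -1.4).
Solve a·Δx + b·Δy = Δh: det = (-220)·(-45) − 105·(-150) = 25650.
∂h/∂x = [(+0.7)·(-45) − (-1.4)·(-150)] / 25650 = -0.009415
∂h/∂y = [(-220)·(-1.4) − 105·(+0.7)] / 25650 = +0.009142
|∇h| = √(-0.009415² + 0.009142²) = 0.01312

0.013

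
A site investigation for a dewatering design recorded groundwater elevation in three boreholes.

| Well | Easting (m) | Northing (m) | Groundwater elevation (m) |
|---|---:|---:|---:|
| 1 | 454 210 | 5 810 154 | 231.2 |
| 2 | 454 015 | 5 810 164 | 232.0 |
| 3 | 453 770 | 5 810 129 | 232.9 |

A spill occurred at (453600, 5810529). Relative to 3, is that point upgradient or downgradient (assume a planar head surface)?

With h = a·x + b·y + c and 1 as origin, the differences give:
  (-195)·a + 10·b = +0.8
  (-440)·a + (-25)·b = +1.7
Eliminate b (×(-25) and ×10, subtract): 9275·a = -37.00 → a = ∂h/∂x = -0.003989
Back-substitute: b = ∂h/∂y = +0.002210.
Head at (453600, 5810529) = 231.2 + (-0.003989)·(-610) + (+0.002210)·(375) = 234.46 m.
That is higher than the 232.9 m at 3, so the point is upgradient.

upgradient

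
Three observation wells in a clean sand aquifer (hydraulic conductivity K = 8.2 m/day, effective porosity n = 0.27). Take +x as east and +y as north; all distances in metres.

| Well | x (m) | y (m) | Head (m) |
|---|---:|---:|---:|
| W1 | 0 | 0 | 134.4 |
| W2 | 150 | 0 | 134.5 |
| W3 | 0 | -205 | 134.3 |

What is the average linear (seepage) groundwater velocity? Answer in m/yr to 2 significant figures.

∂h/∂x = (134.5 − 134.4) / (150 − 0) = +0.0006667
∂h/∂y = (134.3 − 134.4) / (-205 − 0) = +0.0004878
|∇h| = √(0.0006667² + 0.0004878²) = 0.0008261
Seepage velocity v = K·i/n = 8.2 × 0.0008261 / 0.27 = 0.02509 m/day = 9.164 m/yr.

9.2 m/yr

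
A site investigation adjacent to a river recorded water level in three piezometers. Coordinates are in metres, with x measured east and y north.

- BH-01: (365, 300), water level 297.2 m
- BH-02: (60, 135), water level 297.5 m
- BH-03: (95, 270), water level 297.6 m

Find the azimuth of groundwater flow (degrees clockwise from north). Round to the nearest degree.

126°

With h = a·x + b·y + c and BH-01 as origin, the differences give:
  (-305)·a + (-165)·b = +0.3
  (-270)·a + (-30)·b = +0.4
Eliminate b (×(-30) and ×(-165), subtract): -35400·a = 57.00 → a = ∂h/∂x = -0.001610
Back-substitute: b = ∂h/∂y = +0.001158.
Flow direction (−∇h) has components (+0.001610 E, -0.001158 N).
Azimuth = atan2(E, N) = atan2(+0.001610, -0.001158) = 125.7° ≈ 126°.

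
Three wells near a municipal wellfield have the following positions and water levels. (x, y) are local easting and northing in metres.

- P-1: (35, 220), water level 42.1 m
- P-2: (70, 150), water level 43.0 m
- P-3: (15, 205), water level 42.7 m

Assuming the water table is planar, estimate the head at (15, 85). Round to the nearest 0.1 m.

Three-point gradient (reference P-1): Δ to P-2 = (35, -70, +0.9), Δ to P-3 = (-20, -15, +0.6).
∂h/∂x = -0.01481, ∂h/∂y = -0.02026 (det = -1925).
h(15, 85) = 42.1 + (-0.01481)·(-20) + (-0.02026)·(-135) = 42.1 +0.296 +2.735 = 45.131 m.

45.1 m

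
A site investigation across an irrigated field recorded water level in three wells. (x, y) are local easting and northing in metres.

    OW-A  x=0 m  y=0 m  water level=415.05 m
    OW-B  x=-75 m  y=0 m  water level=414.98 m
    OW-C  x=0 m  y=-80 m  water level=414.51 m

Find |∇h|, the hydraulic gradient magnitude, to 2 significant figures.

∂h/∂x = (414.98 − 415.05) / (-75 − 0) = +0.0009333
∂h/∂y = (414.51 − 415.05) / (-80 − 0) = +0.006750
|∇h| = √(0.0009333² + 0.006750²) = 0.006814

0.0068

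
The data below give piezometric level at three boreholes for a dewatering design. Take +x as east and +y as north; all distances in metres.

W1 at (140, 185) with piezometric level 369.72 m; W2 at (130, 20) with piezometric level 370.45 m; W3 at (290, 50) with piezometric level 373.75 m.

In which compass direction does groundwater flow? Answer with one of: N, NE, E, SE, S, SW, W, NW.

Taking W1 as reference: W2−W1 = (-10, -165, +0.73); W3−W1 = (150, -135, +4.03).
Solve a·Δx + b·Δy = Δh: det = (-10)·(-135) − 150·(-165) = 26100.
∂h/∂x = [(+0.73)·(-135) − (+4.03)·(-165)] / 26100 = +0.02170
∂h/∂y = [(-10)·(+4.03) − 150·(+0.73)] / 26100 = -0.005739
Flow = −∇h = (-0.02170 east, +0.005739 north), which points west.

W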